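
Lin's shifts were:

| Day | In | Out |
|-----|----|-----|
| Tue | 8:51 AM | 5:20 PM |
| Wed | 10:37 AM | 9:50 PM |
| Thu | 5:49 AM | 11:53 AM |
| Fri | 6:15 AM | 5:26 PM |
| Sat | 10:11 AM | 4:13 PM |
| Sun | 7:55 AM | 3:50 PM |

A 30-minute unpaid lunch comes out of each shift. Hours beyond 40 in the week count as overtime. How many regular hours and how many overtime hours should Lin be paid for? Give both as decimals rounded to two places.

Regular 40.00 hours, overtime 7.90 hours

Tue: 8:51 AM–5:20 PM = 8 h 29 min; less 30 min break → 7 h 59 min
Wed: 10:37 AM–9:50 PM = 11 h 13 min; less 30 min break → 10 h 43 min
Thu: 5:49 AM–11:53 AM = 6 h 4 min; less 30 min break → 5 h 34 min
Fri: 6:15 AM–5:26 PM = 11 h 11 min; less 30 min break → 10 h 41 min
Sat: 10:11 AM–4:13 PM = 6 h 2 min; less 30 min break → 5 h 32 min
Sun: 7:55 AM–3:50 PM = 7 h 55 min; less 30 min break → 7 h 25 min
Total worked: 47 h 54 min = 47.90 h.
Threshold 40 h → overtime 7 h 54 min, regular 40 h 0 min.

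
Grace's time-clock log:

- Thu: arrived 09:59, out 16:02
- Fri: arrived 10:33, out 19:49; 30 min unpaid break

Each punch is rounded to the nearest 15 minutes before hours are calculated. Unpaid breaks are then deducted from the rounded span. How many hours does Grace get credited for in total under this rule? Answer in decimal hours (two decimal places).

14.75 hours

Thu: in 09:59→10:00, out 16:02→16:00; 6 h 0 min
Fri: in 10:33→10:30, out 19:49→19:45; 9 h 15 min − 30 min = 8 h 45 min
Total credited: 14 h 45 min.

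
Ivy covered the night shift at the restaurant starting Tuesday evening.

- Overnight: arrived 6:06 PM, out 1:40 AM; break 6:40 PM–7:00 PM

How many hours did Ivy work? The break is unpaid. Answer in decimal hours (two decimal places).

Overnight: 6:06 PM → midnight = 5 h 54 min; midnight → 1:40 AM = 1 h 40 min; span 7 h 34 min; less 20 min break → 7 h 14 min

7.23 hours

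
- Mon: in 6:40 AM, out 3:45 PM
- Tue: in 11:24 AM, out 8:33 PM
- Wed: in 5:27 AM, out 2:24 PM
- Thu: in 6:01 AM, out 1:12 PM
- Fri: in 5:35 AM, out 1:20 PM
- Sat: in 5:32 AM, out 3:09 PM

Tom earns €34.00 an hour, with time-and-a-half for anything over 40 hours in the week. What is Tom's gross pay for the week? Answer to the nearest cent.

Mon: 6:40 AM–3:45 PM = 9 h 5 min
Tue: 11:24 AM–8:33 PM = 9 h 9 min
Wed: 5:27 AM–2:24 PM = 8 h 57 min
Thu: 6:01 AM–1:12 PM = 7 h 11 min
Fri: 5:35 AM–1:20 PM = 7 h 45 min
Sat: 5:32 AM–3:09 PM = 9 h 37 min
Total worked: 51 h 44 min = 3104 min.
Regular 40 h 0 min = 2400 min at €34.00/h; overtime 11 h 44 min = 704 min at €51.00/h.
Pay = (2400 × €34.00 + 704 × €51.00) ÷ 60 = €1958.40.

€1958.40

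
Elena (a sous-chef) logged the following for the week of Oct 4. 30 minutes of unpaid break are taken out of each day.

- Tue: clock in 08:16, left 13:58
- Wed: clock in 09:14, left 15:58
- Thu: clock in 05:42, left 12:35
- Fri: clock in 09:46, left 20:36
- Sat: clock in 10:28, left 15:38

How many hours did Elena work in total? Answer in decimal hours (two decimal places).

Tue: 08:16–13:58 = 5 h 42 min; less 30 min break → 5 h 12 min
Wed: 09:14–15:58 = 6 h 44 min; less 30 min break → 6 h 14 min
Thu: 05:42–12:35 = 6 h 53 min; less 30 min break → 6 h 23 min
Fri: 09:46–20:36 = 10 h 50 min; less 30 min break → 10 h 20 min
Sat: 10:28–15:38 = 5 h 10 min; less 30 min break → 4 h 40 min
Total: 5 h 12 min + 6 h 14 min + 6 h 23 min + 10 h 20 min + 4 h 40 min = 32 h 49 min.

32.82 hours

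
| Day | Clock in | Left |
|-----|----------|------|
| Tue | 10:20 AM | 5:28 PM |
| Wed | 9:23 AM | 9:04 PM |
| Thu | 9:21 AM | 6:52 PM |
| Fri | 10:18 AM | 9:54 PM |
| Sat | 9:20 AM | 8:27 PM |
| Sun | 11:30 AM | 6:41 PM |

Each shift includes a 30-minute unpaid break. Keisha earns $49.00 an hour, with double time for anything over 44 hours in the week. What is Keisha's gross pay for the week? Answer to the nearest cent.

$3256.87

Tue: 10:20 AM–5:28 PM = 7 h 8 min; less 30 min break → 6 h 38 min
Wed: 9:23 AM–9:04 PM = 11 h 41 min; less 30 min break → 11 h 11 min
Thu: 9:21 AM–6:52 PM = 9 h 31 min; less 30 min break → 9 h 1 min
Fri: 10:18 AM–9:54 PM = 11 h 36 min; less 30 min break → 11 h 6 min
Sat: 9:20 AM–8:27 PM = 11 h 7 min; less 30 min break → 10 h 37 min
Sun: 11:30 AM–6:41 PM = 7 h 11 min; less 30 min break → 6 h 41 min
Total worked: 55 h 14 min = 3314 min.
Regular 44 h 0 min = 2640 min at $49.00/h; overtime 11 h 14 min = 674 min at $98.00/h.
Pay = (2640 × $49.00 + 674 × $98.00) ÷ 60 = $3256.87.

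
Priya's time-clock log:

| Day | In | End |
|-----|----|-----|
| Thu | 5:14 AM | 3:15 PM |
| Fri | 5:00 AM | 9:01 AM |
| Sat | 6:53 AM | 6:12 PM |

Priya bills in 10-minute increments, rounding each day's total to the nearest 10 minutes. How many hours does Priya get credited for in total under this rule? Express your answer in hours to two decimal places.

Thu: 5:14 AM–3:15 PM = 10 h 1 min → rounds to 10 h 0 min
Fri: 5:00 AM–9:01 AM = 4 h 1 min → rounds to 4 h 0 min
Sat: 6:53 AM–6:12 PM = 11 h 19 min → rounds to 11 h 20 min
Total credited: 25 h 20 min.

25.33 hours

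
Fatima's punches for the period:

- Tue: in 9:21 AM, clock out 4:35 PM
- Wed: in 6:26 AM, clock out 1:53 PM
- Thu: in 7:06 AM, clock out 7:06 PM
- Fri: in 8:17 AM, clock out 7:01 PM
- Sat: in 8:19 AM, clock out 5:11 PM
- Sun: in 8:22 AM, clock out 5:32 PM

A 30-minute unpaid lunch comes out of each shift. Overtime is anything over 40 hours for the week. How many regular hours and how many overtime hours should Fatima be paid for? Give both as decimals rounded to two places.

Tue: 9:21 AM–4:35 PM = 7 h 14 min; less 30 min break → 6 h 44 min
Wed: 6:26 AM–1:53 PM = 7 h 27 min; less 30 min break → 6 h 57 min
Thu: 7:06 AM–7:06 PM = 12 h 0 min; less 30 min break → 11 h 30 min
Fri: 8:17 AM–7:01 PM = 10 h 44 min; less 30 min break → 10 h 14 min
Sat: 8:19 AM–5:11 PM = 8 h 52 min; less 30 min break → 8 h 22 min
Sun: 8:22 AM–5:32 PM = 9 h 10 min; less 30 min break → 8 h 40 min
Total worked: 52 h 27 min = 52.45 h.
Threshold 40 h → overtime 12 h 27 min, regular 40 h 0 min.

Regular 40.00 hours, overtime 12.45 hours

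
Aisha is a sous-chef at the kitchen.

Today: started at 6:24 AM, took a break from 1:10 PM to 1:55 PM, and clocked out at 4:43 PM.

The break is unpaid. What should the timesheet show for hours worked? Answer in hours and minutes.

Today: 6:24 AM–4:43 PM = 10 h 19 min; less 45 min break → 9 h 34 min

9 h 34 min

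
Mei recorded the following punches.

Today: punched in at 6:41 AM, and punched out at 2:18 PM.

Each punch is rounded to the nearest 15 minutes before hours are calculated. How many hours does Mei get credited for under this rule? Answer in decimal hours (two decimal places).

7.50 hours

Today: in 6:41 AM→6:45 AM, out 2:18 PM→2:15 PM; 7 h 30 min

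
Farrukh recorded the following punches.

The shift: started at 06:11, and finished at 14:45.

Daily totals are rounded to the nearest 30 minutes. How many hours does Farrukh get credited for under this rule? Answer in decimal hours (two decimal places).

The shift: 06:11–14:45 = 8 h 34 min → rounds to 8 h 30 min

8.50 hours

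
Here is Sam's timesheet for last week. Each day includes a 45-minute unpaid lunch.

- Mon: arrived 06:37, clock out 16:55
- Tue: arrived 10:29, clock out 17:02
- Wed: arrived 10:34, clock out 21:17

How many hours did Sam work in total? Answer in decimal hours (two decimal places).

25.32 hours

Mon: 06:37–16:55 = 10 h 18 min; less 45 min break → 9 h 33 min
Tue: 10:29–17:02 = 6 h 33 min; less 45 min break → 5 h 48 min
Wed: 10:34–21:17 = 10 h 43 min; less 45 min break → 9 h 58 min
Total: 9 h 33 min + 5 h 48 min + 9 h 58 min = 25 h 19 min.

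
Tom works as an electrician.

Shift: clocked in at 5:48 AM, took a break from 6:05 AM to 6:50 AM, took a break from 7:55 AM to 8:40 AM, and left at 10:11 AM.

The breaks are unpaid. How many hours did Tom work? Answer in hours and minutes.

Shift: 5:48 AM–10:11 AM = 4 h 23 min; less 90 min break → 2 h 53 min

2 h 53 min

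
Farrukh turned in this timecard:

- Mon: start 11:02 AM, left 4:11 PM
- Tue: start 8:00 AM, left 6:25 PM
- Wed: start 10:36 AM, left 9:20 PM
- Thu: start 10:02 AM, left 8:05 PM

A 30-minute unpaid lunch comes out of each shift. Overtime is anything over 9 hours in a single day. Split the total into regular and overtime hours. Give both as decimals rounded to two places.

Mon: 11:02 AM–4:11 PM = 5 h 9 min; less 30 min break → 4 h 39 min
Tue: 8:00 AM–6:25 PM = 10 h 25 min; less 30 min break → 9 h 55 min
Wed: 10:36 AM–9:20 PM = 10 h 44 min; less 30 min break → 10 h 14 min
Thu: 10:02 AM–8:05 PM = 10 h 3 min; less 30 min break → 9 h 33 min
Mon reg 4 h 39 min / OT 0 h 0 min; Tue reg 9 h 0 min / OT 0 h 55 min; Wed reg 9 h 0 min / OT 1 h 14 min; Thu reg 9 h 0 min / OT 0 h 33 min.
Totals: regular 31 h 39 min, overtime 2 h 42 min.

Regular 31.65 hours, overtime 2.70 hours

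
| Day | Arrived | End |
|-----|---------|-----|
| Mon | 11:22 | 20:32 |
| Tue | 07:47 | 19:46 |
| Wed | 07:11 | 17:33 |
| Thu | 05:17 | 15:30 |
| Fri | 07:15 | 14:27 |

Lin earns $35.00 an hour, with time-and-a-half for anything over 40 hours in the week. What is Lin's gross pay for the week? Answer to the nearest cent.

Mon: 11:22–20:32 = 9 h 10 min
Tue: 07:47–19:46 = 11 h 59 min
Wed: 07:11–17:33 = 10 h 22 min
Thu: 05:17–15:30 = 10 h 13 min
Fri: 07:15–14:27 = 7 h 12 min
Total worked: 48 h 56 min = 2936 min.
Regular 40 h 0 min = 2400 min at $35.00/h; overtime 8 h 56 min = 536 min at $52.50/h.
Pay = (2400 × $35.00 + 536 × $52.50) ÷ 60 = $1869.00.

$1869.00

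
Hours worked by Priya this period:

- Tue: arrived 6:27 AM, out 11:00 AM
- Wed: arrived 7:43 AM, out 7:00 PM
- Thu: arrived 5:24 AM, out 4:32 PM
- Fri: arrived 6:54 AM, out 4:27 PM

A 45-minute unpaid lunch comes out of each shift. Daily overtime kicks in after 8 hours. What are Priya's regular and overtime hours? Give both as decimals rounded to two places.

Tue: 6:27 AM–11:00 AM = 4 h 33 min; less 45 min break → 3 h 48 min
Wed: 7:43 AM–7:00 PM = 11 h 17 min; less 45 min break → 10 h 32 min
Thu: 5:24 AM–4:32 PM = 11 h 8 min; less 45 min break → 10 h 23 min
Fri: 6:54 AM–4:27 PM = 9 h 33 min; less 45 min break → 8 h 48 min
Tue reg 3 h 48 min / OT 0 h 0 min; Wed reg 8 h 0 min / OT 2 h 32 min; Thu reg 8 h 0 min / OT 2 h 23 min; Fri reg 8 h 0 min / OT 0 h 48 min.
Totals: regular 27 h 48 min, overtime 5 h 43 min.

Regular 27.80 hours, overtime 5.72 hours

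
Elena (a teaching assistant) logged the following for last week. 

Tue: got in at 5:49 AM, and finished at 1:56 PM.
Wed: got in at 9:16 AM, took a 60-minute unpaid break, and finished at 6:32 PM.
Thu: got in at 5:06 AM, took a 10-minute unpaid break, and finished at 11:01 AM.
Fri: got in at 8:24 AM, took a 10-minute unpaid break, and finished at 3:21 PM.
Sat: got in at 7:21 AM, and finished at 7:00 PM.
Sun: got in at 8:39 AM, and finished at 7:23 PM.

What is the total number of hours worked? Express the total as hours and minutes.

51 h 18 min

Tue: 5:49 AM–1:56 PM = 8 h 7 min
Wed: 9:16 AM–6:32 PM = 9 h 16 min; less 60 min break → 8 h 16 min
Thu: 5:06 AM–11:01 AM = 5 h 55 min; less 10 min break → 5 h 45 min
Fri: 8:24 AM–3:21 PM = 6 h 57 min; less 10 min break → 6 h 47 min
Sat: 7:21 AM–7:00 PM = 11 h 39 min
Sun: 8:39 AM–7:23 PM = 10 h 44 min
Total: 8 h 7 min + 8 h 16 min + 5 h 45 min + 6 h 47 min + 11 h 39 min + 10 h 44 min = 51 h 18 min.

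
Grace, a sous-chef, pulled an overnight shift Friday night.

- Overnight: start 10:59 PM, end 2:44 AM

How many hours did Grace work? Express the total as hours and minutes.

Overnight: 10:59 PM → midnight = 1 h 1 min; midnight → 2:44 AM = 2 h 44 min; span 3 h 45 min

3 h 45 min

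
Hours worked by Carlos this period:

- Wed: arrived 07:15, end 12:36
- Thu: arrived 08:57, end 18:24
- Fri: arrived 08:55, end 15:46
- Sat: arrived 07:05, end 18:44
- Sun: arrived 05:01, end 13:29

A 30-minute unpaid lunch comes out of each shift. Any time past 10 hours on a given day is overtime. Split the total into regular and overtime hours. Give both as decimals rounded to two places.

Regular 38.12 hours, overtime 1.15 hours

Wed: 07:15–12:36 = 5 h 21 min; less 30 min break → 4 h 51 min
Thu: 08:57–18:24 = 9 h 27 min; less 30 min break → 8 h 57 min
Fri: 08:55–15:46 = 6 h 51 min; less 30 min break → 6 h 21 min
Sat: 07:05–18:44 = 11 h 39 min; less 30 min break → 11 h 9 min
Sun: 05:01–13:29 = 8 h 28 min; less 30 min break → 7 h 58 min
Wed reg 4 h 51 min / OT 0 h 0 min; Thu reg 8 h 57 min / OT 0 h 0 min; Fri reg 6 h 21 min / OT 0 h 0 min; Sat reg 10 h 0 min / OT 1 h 9 min; Sun reg 7 h 58 min / OT 0 h 0 min.
Totals: regular 38 h 7 min, overtime 1 h 9 min.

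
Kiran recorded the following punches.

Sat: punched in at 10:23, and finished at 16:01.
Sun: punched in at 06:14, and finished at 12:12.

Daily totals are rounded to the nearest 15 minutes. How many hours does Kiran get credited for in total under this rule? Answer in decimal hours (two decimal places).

11.75 hours

Sat: 10:23–16:01 = 5 h 38 min → rounds to 5 h 45 min
Sun: 06:14–12:12 = 5 h 58 min → rounds to 6 h 0 min
Total credited: 11 h 45 min.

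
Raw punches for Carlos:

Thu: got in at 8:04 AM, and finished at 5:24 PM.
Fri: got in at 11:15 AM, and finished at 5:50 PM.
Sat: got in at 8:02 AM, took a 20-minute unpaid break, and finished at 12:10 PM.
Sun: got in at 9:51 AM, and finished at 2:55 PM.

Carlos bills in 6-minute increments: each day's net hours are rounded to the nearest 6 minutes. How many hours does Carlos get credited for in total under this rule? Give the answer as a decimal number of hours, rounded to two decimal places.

24.80 hours

Thu: 8:04 AM–5:24 PM = 9 h 20 min → rounds to 9 h 18 min
Fri: 11:15 AM–5:50 PM = 6 h 35 min → rounds to 6 h 36 min
Sat: 8:02 AM–12:10 PM = 4 h 8 min − 20 min = 3 h 48 min → rounds to 3 h 48 min
Sun: 9:51 AM–2:55 PM = 5 h 4 min → rounds to 5 h 6 min
Total credited: 24 h 48 min.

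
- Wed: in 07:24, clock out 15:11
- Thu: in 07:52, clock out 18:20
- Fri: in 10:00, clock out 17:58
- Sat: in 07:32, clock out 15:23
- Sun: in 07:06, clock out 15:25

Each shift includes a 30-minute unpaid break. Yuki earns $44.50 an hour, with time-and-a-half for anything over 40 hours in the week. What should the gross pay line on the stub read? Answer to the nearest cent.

Wed: 07:24–15:11 = 7 h 47 min; less 30 min break → 7 h 17 min
Thu: 07:52–18:20 = 10 h 28 min; less 30 min break → 9 h 58 min
Fri: 10:00–17:58 = 7 h 58 min; less 30 min break → 7 h 28 min
Sat: 07:32–15:23 = 7 h 51 min; less 30 min break → 7 h 21 min
Sun: 07:06–15:25 = 8 h 19 min; less 30 min break → 7 h 49 min
Total worked: 39 h 53 min = 2393 min.
Regular 39 h 53 min = 2393 min at $44.50/h; overtime 0 h 0 min = 0 min at $66.75/h.
Pay = (2393 × $44.50 + 0 × $66.75) ÷ 60 = $1774.81.

$1774.81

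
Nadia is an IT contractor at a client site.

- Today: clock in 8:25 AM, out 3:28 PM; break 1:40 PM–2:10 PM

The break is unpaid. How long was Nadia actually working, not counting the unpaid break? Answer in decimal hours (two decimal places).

Today: 8:25 AM–3:28 PM = 7 h 3 min; less 30 min break → 6 h 33 min

6.55 hours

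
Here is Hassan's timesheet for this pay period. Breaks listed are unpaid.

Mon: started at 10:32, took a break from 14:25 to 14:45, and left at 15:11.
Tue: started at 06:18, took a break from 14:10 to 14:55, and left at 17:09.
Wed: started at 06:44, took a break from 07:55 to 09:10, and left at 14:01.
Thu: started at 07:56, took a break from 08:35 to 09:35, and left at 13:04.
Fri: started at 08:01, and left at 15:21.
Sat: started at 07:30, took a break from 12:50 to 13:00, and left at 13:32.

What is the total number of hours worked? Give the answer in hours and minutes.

Mon: 10:32–15:11 = 4 h 39 min; less 20 min break → 4 h 19 min
Tue: 06:18–17:09 = 10 h 51 min; less 45 min break → 10 h 6 min
Wed: 06:44–14:01 = 7 h 17 min; less 75 min break → 6 h 2 min
Thu: 07:56–13:04 = 5 h 8 min; less 60 min break → 4 h 8 min
Fri: 08:01–15:21 = 7 h 20 min
Sat: 07:30–13:32 = 6 h 2 min; less 10 min break → 5 h 52 min
Total: 4 h 19 min + 10 h 6 min + 6 h 2 min + 4 h 8 min + 7 h 20 min + 5 h 52 min = 37 h 47 min.

37 h 47 min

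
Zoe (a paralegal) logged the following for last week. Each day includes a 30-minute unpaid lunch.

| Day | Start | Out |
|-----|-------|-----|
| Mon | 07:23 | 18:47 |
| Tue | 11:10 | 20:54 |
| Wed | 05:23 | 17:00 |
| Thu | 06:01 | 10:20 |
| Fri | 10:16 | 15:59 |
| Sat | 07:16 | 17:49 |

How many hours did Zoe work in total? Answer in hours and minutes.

Mon: 07:23–18:47 = 11 h 24 min; less 30 min break → 10 h 54 min
Tue: 11:10–20:54 = 9 h 44 min; less 30 min break → 9 h 14 min
Wed: 05:23–17:00 = 11 h 37 min; less 30 min break → 11 h 7 min
Thu: 06:01–10:20 = 4 h 19 min; less 30 min break → 3 h 49 min
Fri: 10:16–15:59 = 5 h 43 min; less 30 min break → 5 h 13 min
Sat: 07:16–17:49 = 10 h 33 min; less 30 min break → 10 h 3 min
Total: 10 h 54 min + 9 h 14 min + 11 h 7 min + 3 h 49 min + 5 h 13 min + 10 h 3 min = 50 h 20 min.

50 h 20 min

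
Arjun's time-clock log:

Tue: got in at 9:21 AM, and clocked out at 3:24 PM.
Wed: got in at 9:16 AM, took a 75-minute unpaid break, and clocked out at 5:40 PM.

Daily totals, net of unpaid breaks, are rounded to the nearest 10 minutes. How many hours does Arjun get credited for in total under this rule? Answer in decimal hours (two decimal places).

Tue: 9:21 AM–3:24 PM = 6 h 3 min → rounds to 6 h 0 min
Wed: 9:16 AM–5:40 PM = 8 h 24 min − 75 min = 7 h 9 min → rounds to 7 h 10 min
Total credited: 13 h 10 min.

13.17 hours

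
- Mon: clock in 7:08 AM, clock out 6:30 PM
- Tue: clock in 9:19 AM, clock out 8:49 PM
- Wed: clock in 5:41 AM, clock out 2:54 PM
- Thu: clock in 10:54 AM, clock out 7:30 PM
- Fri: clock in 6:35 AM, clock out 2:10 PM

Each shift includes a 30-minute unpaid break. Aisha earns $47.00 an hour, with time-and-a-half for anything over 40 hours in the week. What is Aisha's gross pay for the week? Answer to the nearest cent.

$2286.55

Mon: 7:08 AM–6:30 PM = 11 h 22 min; less 30 min break → 10 h 52 min
Tue: 9:19 AM–8:49 PM = 11 h 30 min; less 30 min break → 11 h 0 min
Wed: 5:41 AM–2:54 PM = 9 h 13 min; less 30 min break → 8 h 43 min
Thu: 10:54 AM–7:30 PM = 8 h 36 min; less 30 min break → 8 h 6 min
Fri: 6:35 AM–2:10 PM = 7 h 35 min; less 30 min break → 7 h 5 min
Total worked: 45 h 46 min = 2746 min.
Regular 40 h 0 min = 2400 min at $47.00/h; overtime 5 h 46 min = 346 min at $70.50/h.
Pay = (2400 × $47.00 + 346 × $70.50) ÷ 60 = $2286.55.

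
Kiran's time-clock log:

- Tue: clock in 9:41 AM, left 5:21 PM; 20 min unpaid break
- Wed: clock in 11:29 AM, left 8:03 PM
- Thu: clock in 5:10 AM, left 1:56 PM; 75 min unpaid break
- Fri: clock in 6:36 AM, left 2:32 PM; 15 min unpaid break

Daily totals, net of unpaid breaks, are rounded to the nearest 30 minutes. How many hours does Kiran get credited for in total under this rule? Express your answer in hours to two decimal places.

31.00 hours

Tue: 9:41 AM–5:21 PM = 7 h 40 min − 20 min = 7 h 20 min → rounds to 7 h 30 min
Wed: 11:29 AM–8:03 PM = 8 h 34 min → rounds to 8 h 30 min
Thu: 5:10 AM–1:56 PM = 8 h 46 min − 75 min = 7 h 31 min → rounds to 7 h 30 min
Fri: 6:36 AM–2:32 PM = 7 h 56 min − 15 min = 7 h 41 min → rounds to 7 h 30 min
Total credited: 31 h 0 min.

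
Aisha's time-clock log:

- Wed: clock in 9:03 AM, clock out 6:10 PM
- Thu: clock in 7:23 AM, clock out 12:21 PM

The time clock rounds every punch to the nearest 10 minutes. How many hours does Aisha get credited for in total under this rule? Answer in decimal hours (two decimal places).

Wed: in 9:03 AM→9:00 AM, out 6:10 PM→6:10 PM; 9 h 10 min
Thu: in 7:23 AM→7:20 AM, out 12:21 PM→12:20 PM; 5 h 0 min
Total credited: 14 h 10 min.

14.17 hours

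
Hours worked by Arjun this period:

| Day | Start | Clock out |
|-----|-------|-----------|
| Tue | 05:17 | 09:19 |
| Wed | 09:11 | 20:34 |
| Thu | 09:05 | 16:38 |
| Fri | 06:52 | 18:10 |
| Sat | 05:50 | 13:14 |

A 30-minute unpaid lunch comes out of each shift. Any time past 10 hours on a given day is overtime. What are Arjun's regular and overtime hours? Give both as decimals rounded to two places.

Regular 37.48 hours, overtime 1.68 hours

Tue: 05:17–09:19 = 4 h 2 min; less 30 min break → 3 h 32 min
Wed: 09:11–20:34 = 11 h 23 min; less 30 min break → 10 h 53 min
Thu: 09:05–16:38 = 7 h 33 min; less 30 min break → 7 h 3 min
Fri: 06:52–18:10 = 11 h 18 min; less 30 min break → 10 h 48 min
Sat: 05:50–13:14 = 7 h 24 min; less 30 min break → 6 h 54 min
Tue reg 3 h 32 min / OT 0 h 0 min; Wed reg 10 h 0 min / OT 0 h 53 min; Thu reg 7 h 3 min / OT 0 h 0 min; Fri reg 10 h 0 min / OT 0 h 48 min; Sat reg 6 h 54 min / OT 0 h 0 min.
Totals: regular 37 h 29 min, overtime 1 h 41 min.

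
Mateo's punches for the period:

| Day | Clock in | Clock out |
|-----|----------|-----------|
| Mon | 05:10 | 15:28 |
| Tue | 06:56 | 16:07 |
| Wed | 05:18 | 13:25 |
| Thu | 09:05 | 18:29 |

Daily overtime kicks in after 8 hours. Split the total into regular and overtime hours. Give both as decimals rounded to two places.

Mon: 05:10–15:28 = 10 h 18 min
Tue: 06:56–16:07 = 9 h 11 min
Wed: 05:18–13:25 = 8 h 7 min
Thu: 09:05–18:29 = 9 h 24 min
Mon reg 8 h 0 min / OT 2 h 18 min; Tue reg 8 h 0 min / OT 1 h 11 min; Wed reg 8 h 0 min / OT 0 h 7 min; Thu reg 8 h 0 min / OT 1 h 24 min.
Totals: regular 32 h 0 min, overtime 5 h 0 min.

Regular 32.00 hours, overtime 5.00 hours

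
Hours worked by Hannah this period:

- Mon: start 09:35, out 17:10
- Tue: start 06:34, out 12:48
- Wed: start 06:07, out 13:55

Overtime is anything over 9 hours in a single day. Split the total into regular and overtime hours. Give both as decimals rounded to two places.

Mon: 09:35–17:10 = 7 h 35 min
Tue: 06:34–12:48 = 6 h 14 min
Wed: 06:07–13:55 = 7 h 48 min
Mon reg 7 h 35 min / OT 0 h 0 min; Tue reg 6 h 14 min / OT 0 h 0 min; Wed reg 7 h 48 min / OT 0 h 0 min.
Totals: regular 21 h 37 min, overtime 0 h 0 min.

Regular 21.62 hours, overtime 0.00 hours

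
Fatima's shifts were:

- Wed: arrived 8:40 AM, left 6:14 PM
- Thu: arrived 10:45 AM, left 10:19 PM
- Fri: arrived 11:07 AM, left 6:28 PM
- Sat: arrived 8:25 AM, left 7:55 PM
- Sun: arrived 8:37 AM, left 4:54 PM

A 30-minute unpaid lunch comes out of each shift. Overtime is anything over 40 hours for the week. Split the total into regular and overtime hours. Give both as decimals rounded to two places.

Regular 40.00 hours, overtime 5.77 hours

Wed: 8:40 AM–6:14 PM = 9 h 34 min; less 30 min break → 9 h 4 min
Thu: 10:45 AM–10:19 PM = 11 h 34 min; less 30 min break → 11 h 4 min
Fri: 11:07 AM–6:28 PM = 7 h 21 min; less 30 min break → 6 h 51 min
Sat: 8:25 AM–7:55 PM = 11 h 30 min; less 30 min break → 11 h 0 min
Sun: 8:37 AM–4:54 PM = 8 h 17 min; less 30 min break → 7 h 47 min
Total worked: 45 h 46 min = 45.77 h.
Threshold 40 h → overtime 5 h 46 min, regular 40 h 0 min.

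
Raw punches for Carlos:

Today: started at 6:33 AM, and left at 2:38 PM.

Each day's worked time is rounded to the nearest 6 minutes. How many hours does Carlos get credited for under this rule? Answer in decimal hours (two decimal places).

Today: 6:33 AM–2:38 PM = 8 h 5 min → rounds to 8 h 6 min

8.10 hours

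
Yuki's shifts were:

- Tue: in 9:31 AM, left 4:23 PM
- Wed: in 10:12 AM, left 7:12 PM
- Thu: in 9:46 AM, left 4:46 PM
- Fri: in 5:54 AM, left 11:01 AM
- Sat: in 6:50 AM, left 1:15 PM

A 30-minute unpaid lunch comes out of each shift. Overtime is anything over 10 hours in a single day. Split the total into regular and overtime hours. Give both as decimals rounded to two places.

Regular 31.90 hours, overtime 0.00 hours

Tue: 9:31 AM–4:23 PM = 6 h 52 min; less 30 min break → 6 h 22 min
Wed: 10:12 AM–7:12 PM = 9 h 0 min; less 30 min break → 8 h 30 min
Thu: 9:46 AM–4:46 PM = 7 h 0 min; less 30 min break → 6 h 30 min
Fri: 5:54 AM–11:01 AM = 5 h 7 min; less 30 min break → 4 h 37 min
Sat: 6:50 AM–1:15 PM = 6 h 25 min; less 30 min break → 5 h 55 min
Tue reg 6 h 22 min / OT 0 h 0 min; Wed reg 8 h 30 min / OT 0 h 0 min; Thu reg 6 h 30 min / OT 0 h 0 min; Fri reg 4 h 37 min / OT 0 h 0 min; Sat reg 5 h 55 min / OT 0 h 0 min.
Totals: regular 31 h 54 min, overtime 0 h 0 min.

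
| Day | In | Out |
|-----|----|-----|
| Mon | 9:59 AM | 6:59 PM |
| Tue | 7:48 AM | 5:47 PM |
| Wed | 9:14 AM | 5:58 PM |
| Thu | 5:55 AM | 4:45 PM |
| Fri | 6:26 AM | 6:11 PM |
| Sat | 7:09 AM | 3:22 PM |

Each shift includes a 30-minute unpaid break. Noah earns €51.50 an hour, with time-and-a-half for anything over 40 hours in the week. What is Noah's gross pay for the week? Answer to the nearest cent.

€3258.66

Mon: 9:59 AM–6:59 PM = 9 h 0 min; less 30 min break → 8 h 30 min
Tue: 7:48 AM–5:47 PM = 9 h 59 min; less 30 min break → 9 h 29 min
Wed: 9:14 AM–5:58 PM = 8 h 44 min; less 30 min break → 8 h 14 min
Thu: 5:55 AM–4:45 PM = 10 h 50 min; less 30 min break → 10 h 20 min
Fri: 6:26 AM–6:11 PM = 11 h 45 min; less 30 min break → 11 h 15 min
Sat: 7:09 AM–3:22 PM = 8 h 13 min; less 30 min break → 7 h 43 min
Total worked: 55 h 31 min = 3331 min.
Regular 40 h 0 min = 2400 min at €51.50/h; overtime 15 h 31 min = 931 min at €77.25/h.
Pay = (2400 × €51.50 + 931 × €77.25) ÷ 60 = €3258.66.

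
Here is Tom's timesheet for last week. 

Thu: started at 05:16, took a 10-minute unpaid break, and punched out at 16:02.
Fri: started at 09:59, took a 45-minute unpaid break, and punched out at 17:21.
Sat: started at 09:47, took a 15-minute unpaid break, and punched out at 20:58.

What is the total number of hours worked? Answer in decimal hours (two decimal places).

Thu: 05:16–16:02 = 10 h 46 min; less 10 min break → 10 h 36 min
Fri: 09:59–17:21 = 7 h 22 min; less 45 min break → 6 h 37 min
Sat: 09:47–20:58 = 11 h 11 min; less 15 min break → 10 h 56 min
Total: 10 h 36 min + 6 h 37 min + 10 h 56 min = 28 h 9 min.

28.15 hours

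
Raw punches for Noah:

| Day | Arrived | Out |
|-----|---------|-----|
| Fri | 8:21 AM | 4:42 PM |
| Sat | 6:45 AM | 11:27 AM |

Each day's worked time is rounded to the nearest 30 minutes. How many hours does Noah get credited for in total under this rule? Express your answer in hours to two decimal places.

Fri: 8:21 AM–4:42 PM = 8 h 21 min → rounds to 8 h 30 min
Sat: 6:45 AM–11:27 AM = 4 h 42 min → rounds to 4 h 30 min
Total credited: 13 h 0 min.

13.00 hours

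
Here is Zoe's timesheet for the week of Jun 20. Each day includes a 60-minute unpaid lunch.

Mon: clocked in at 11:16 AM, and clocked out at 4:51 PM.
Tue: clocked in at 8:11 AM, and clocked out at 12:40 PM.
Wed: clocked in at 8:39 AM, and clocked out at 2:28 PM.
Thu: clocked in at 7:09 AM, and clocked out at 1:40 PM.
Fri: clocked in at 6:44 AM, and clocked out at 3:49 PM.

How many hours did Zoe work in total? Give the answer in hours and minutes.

Mon: 11:16 AM–4:51 PM = 5 h 35 min; less 60 min break → 4 h 35 min
Tue: 8:11 AM–12:40 PM = 4 h 29 min; less 60 min break → 3 h 29 min
Wed: 8:39 AM–2:28 PM = 5 h 49 min; less 60 min break → 4 h 49 min
Thu: 7:09 AM–1:40 PM = 6 h 31 min; less 60 min break → 5 h 31 min
Fri: 6:44 AM–3:49 PM = 9 h 5 min; less 60 min break → 8 h 5 min
Total: 4 h 35 min + 3 h 29 min + 4 h 49 min + 5 h 31 min + 8 h 5 min = 26 h 29 min.

26 h 29 min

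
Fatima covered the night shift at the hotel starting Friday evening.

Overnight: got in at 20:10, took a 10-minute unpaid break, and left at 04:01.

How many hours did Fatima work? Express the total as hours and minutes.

7 h 41 min

Overnight: 20:10 → midnight = 3 h 50 min; midnight → 04:01 = 4 h 1 min; span 7 h 51 min; less 10 min break → 7 h 41 min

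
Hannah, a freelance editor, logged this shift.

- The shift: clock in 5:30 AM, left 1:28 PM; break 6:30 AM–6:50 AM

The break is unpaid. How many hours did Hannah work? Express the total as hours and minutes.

7 h 38 min

The shift: 5:30 AM–1:28 PM = 7 h 58 min; less 20 min break → 7 h 38 min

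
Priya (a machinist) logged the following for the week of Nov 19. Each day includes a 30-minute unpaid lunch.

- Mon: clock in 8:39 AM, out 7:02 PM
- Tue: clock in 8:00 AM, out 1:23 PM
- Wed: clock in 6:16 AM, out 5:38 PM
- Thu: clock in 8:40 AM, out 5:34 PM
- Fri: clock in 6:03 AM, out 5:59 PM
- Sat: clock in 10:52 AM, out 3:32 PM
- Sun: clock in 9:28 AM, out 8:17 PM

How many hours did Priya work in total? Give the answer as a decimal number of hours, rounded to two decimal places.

59.95 hours

Mon: 8:39 AM–7:02 PM = 10 h 23 min; less 30 min break → 9 h 53 min
Tue: 8:00 AM–1:23 PM = 5 h 23 min; less 30 min break → 4 h 53 min
Wed: 6:16 AM–5:38 PM = 11 h 22 min; less 30 min break → 10 h 52 min
Thu: 8:40 AM–5:34 PM = 8 h 54 min; less 30 min break → 8 h 24 min
Fri: 6:03 AM–5:59 PM = 11 h 56 min; less 30 min break → 11 h 26 min
Sat: 10:52 AM–3:32 PM = 4 h 40 min; less 30 min break → 4 h 10 min
Sun: 9:28 AM–8:17 PM = 10 h 49 min; less 30 min break → 10 h 19 min
Total: 9 h 53 min + 4 h 53 min + 10 h 52 min + 8 h 24 min + 11 h 26 min + 4 h 10 min + 10 h 19 min = 59 h 57 min.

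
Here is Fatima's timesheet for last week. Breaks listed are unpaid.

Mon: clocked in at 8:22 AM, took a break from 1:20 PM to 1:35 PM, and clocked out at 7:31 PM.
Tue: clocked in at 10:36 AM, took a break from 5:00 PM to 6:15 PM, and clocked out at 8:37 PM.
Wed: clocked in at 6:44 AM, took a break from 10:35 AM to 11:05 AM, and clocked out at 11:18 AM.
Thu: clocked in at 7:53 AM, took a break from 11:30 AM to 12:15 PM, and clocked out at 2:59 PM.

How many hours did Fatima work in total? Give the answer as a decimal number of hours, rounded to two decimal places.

Mon: 8:22 AM–7:31 PM = 11 h 9 min; less 15 min break → 10 h 54 min
Tue: 10:36 AM–8:37 PM = 10 h 1 min; less 75 min break → 8 h 46 min
Wed: 6:44 AM–11:18 AM = 4 h 34 min; less 30 min break → 4 h 4 min
Thu: 7:53 AM–2:59 PM = 7 h 6 min; less 45 min break → 6 h 21 min
Total: 10 h 54 min + 8 h 46 min + 4 h 4 min + 6 h 21 min = 30 h 5 min.

30.08 hours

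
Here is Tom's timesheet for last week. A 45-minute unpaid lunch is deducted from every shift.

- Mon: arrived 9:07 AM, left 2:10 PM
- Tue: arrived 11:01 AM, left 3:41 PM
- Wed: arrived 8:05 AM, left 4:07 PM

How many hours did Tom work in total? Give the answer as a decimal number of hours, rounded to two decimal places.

15.50 hours

Mon: 9:07 AM–2:10 PM = 5 h 3 min; less 45 min break → 4 h 18 min
Tue: 11:01 AM–3:41 PM = 4 h 40 min; less 45 min break → 3 h 55 min
Wed: 8:05 AM–4:07 PM = 8 h 2 min; less 45 min break → 7 h 17 min
Total: 4 h 18 min + 3 h 55 min + 7 h 17 min = 15 h 30 min.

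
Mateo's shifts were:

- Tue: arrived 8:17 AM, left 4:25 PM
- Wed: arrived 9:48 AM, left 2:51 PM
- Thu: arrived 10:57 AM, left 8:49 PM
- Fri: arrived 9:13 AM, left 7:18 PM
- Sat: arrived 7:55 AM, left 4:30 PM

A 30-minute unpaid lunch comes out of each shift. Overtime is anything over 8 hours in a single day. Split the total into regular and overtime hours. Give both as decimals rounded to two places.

Tue: 8:17 AM–4:25 PM = 8 h 8 min; less 30 min break → 7 h 38 min
Wed: 9:48 AM–2:51 PM = 5 h 3 min; less 30 min break → 4 h 33 min
Thu: 10:57 AM–8:49 PM = 9 h 52 min; less 30 min break → 9 h 22 min
Fri: 9:13 AM–7:18 PM = 10 h 5 min; less 30 min break → 9 h 35 min
Sat: 7:55 AM–4:30 PM = 8 h 35 min; less 30 min break → 8 h 5 min
Tue reg 7 h 38 min / OT 0 h 0 min; Wed reg 4 h 33 min / OT 0 h 0 min; Thu reg 8 h 0 min / OT 1 h 22 min; Fri reg 8 h 0 min / OT 1 h 35 min; Sat reg 8 h 0 min / OT 0 h 5 min.
Totals: regular 36 h 11 min, overtime 3 h 2 min.

Regular 36.18 hours, overtime 3.03 hours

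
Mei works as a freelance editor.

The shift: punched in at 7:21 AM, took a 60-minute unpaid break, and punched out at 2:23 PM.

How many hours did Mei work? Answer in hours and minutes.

The shift: 7:21 AM–2:23 PM = 7 h 2 min; less 60 min break → 6 h 2 min

6 h 2 min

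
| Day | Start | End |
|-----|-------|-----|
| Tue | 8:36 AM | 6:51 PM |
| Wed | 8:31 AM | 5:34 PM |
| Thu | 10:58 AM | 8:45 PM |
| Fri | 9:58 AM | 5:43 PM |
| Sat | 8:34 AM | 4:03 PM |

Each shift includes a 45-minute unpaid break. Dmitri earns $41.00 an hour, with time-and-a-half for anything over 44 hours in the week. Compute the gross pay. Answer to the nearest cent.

$1663.23

Tue: 8:36 AM–6:51 PM = 10 h 15 min; less 45 min break → 9 h 30 min
Wed: 8:31 AM–5:34 PM = 9 h 3 min; less 45 min break → 8 h 18 min
Thu: 10:58 AM–8:45 PM = 9 h 47 min; less 45 min break → 9 h 2 min
Fri: 9:58 AM–5:43 PM = 7 h 45 min; less 45 min break → 7 h 0 min
Sat: 8:34 AM–4:03 PM = 7 h 29 min; less 45 min break → 6 h 44 min
Total worked: 40 h 34 min = 2434 min.
Regular 40 h 34 min = 2434 min at $41.00/h; overtime 0 h 0 min = 0 min at $61.50/h.
Pay = (2434 × $41.00 + 0 × $61.50) ÷ 60 = $1663.23.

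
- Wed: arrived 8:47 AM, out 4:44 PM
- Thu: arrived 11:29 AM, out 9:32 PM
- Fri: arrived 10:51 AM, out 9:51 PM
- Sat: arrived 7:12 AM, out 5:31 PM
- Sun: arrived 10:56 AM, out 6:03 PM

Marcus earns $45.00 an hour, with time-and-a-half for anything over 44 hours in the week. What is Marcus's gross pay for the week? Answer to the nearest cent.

$2144.25

Wed: 8:47 AM–4:44 PM = 7 h 57 min
Thu: 11:29 AM–9:32 PM = 10 h 3 min
Fri: 10:51 AM–9:51 PM = 11 h 0 min
Sat: 7:12 AM–5:31 PM = 10 h 19 min
Sun: 10:56 AM–6:03 PM = 7 h 7 min
Total worked: 46 h 26 min = 2786 min.
Regular 44 h 0 min = 2640 min at $45.00/h; overtime 2 h 26 min = 146 min at $67.50/h.
Pay = (2640 × $45.00 + 146 × $67.50) ÷ 60 = $2144.25.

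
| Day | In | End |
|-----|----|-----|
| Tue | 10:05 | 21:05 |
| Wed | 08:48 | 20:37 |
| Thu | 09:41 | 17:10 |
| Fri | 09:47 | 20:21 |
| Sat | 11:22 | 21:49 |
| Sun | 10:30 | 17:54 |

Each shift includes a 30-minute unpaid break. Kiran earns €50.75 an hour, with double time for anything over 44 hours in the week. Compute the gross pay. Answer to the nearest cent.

€3422.24

Tue: 10:05–21:05 = 11 h 0 min; less 30 min break → 10 h 30 min
Wed: 08:48–20:37 = 11 h 49 min; less 30 min break → 11 h 19 min
Thu: 09:41–17:10 = 7 h 29 min; less 30 min break → 6 h 59 min
Fri: 09:47–20:21 = 10 h 34 min; less 30 min break → 10 h 4 min
Sat: 11:22–21:49 = 10 h 27 min; less 30 min break → 9 h 57 min
Sun: 10:30–17:54 = 7 h 24 min; less 30 min break → 6 h 54 min
Total worked: 55 h 43 min = 3343 min.
Regular 44 h 0 min = 2640 min at €50.75/h; overtime 11 h 43 min = 703 min at €101.50/h.
Pay = (2640 × €50.75 + 703 × €101.50) ÷ 60 = €3422.24.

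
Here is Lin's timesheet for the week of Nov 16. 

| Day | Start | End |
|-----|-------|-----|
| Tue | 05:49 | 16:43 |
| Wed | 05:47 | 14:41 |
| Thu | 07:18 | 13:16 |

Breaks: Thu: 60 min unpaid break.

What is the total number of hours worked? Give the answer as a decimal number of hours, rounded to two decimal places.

24.77 hours

Tue: 05:49–16:43 = 10 h 54 min
Wed: 05:47–14:41 = 8 h 54 min
Thu: 07:18–13:16 = 5 h 58 min; less 60 min break → 4 h 58 min
Total: 10 h 54 min + 8 h 54 min + 4 h 58 min = 24 h 46 min.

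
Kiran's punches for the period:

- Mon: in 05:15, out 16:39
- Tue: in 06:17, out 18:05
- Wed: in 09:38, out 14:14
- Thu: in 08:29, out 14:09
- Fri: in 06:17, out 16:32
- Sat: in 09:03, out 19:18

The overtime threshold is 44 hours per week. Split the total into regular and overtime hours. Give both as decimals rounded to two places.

Regular 44.00 hours, overtime 9.97 hours

Mon: 05:15–16:39 = 11 h 24 min
Tue: 06:17–18:05 = 11 h 48 min
Wed: 09:38–14:14 = 4 h 36 min
Thu: 08:29–14:09 = 5 h 40 min
Fri: 06:17–16:32 = 10 h 15 min
Sat: 09:03–19:18 = 10 h 15 min
Total worked: 53 h 58 min = 53.97 h.
Threshold 44 h → overtime 9 h 58 min, regular 44 h 0 min.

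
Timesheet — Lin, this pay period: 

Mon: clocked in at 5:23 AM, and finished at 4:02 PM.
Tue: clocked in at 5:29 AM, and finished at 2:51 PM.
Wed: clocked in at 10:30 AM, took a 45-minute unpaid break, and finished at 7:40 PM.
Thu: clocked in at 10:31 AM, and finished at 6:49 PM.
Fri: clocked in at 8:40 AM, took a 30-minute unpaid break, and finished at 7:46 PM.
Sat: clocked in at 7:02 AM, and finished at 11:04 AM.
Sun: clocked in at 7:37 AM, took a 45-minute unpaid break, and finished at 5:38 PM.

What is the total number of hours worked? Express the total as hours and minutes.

Mon: 5:23 AM–4:02 PM = 10 h 39 min
Tue: 5:29 AM–2:51 PM = 9 h 22 min
Wed: 10:30 AM–7:40 PM = 9 h 10 min; less 45 min break → 8 h 25 min
Thu: 10:31 AM–6:49 PM = 8 h 18 min
Fri: 8:40 AM–7:46 PM = 11 h 6 min; less 30 min break → 10 h 36 min
Sat: 7:02 AM–11:04 AM = 4 h 2 min
Sun: 7:37 AM–5:38 PM = 10 h 1 min; less 45 min break → 9 h 16 min
Total: 10 h 39 min + 9 h 22 min + 8 h 25 min + 8 h 18 min + 10 h 36 min + 4 h 2 min + 9 h 16 min = 60 h 38 min.

60 h 38 min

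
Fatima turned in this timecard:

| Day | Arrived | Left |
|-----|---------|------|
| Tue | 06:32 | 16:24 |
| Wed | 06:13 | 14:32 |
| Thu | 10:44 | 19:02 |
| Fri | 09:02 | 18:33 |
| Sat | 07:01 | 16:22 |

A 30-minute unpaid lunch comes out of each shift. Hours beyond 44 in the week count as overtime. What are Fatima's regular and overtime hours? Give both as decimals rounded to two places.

Regular 42.85 hours, overtime 0.00 hours

Tue: 06:32–16:24 = 9 h 52 min; less 30 min break → 9 h 22 min
Wed: 06:13–14:32 = 8 h 19 min; less 30 min break → 7 h 49 min
Thu: 10:44–19:02 = 8 h 18 min; less 30 min break → 7 h 48 min
Fri: 09:02–18:33 = 9 h 31 min; less 30 min break → 9 h 1 min
Sat: 07:01–16:22 = 9 h 21 min; less 30 min break → 8 h 51 min
Total worked: 42 h 51 min = 42.85 h.
Threshold 44 h → overtime 0 h 0 min, regular 42 h 51 min.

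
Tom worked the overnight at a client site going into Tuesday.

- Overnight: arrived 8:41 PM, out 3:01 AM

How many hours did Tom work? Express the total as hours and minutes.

Overnight: 8:41 PM → midnight = 3 h 19 min; midnight → 3:01 AM = 3 h 1 min; span 6 h 20 min

6 h 20 min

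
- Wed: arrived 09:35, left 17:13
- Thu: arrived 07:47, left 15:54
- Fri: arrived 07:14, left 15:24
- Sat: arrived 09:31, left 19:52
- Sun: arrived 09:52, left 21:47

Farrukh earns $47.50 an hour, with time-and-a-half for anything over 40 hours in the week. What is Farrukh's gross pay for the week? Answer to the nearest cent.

Wed: 09:35–17:13 = 7 h 38 min
Thu: 07:47–15:54 = 8 h 7 min
Fri: 07:14–15:24 = 8 h 10 min
Sat: 09:31–19:52 = 10 h 21 min
Sun: 09:52–21:47 = 11 h 55 min
Total worked: 46 h 11 min = 2771 min.
Regular 40 h 0 min = 2400 min at $47.50/h; overtime 6 h 11 min = 371 min at $71.25/h.
Pay = (2400 × $47.50 + 371 × $71.25) ÷ 60 = $2340.56.

$2340.56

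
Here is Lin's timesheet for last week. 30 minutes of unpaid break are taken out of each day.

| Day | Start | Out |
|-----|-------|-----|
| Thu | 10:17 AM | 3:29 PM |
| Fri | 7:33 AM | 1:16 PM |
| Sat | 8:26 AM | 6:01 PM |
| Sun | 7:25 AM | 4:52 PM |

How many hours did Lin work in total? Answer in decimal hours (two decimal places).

Thu: 10:17 AM–3:29 PM = 5 h 12 min; less 30 min break → 4 h 42 min
Fri: 7:33 AM–1:16 PM = 5 h 43 min; less 30 min break → 5 h 13 min
Sat: 8:26 AM–6:01 PM = 9 h 35 min; less 30 min break → 9 h 5 min
Sun: 7:25 AM–4:52 PM = 9 h 27 min; less 30 min break → 8 h 57 min
Total: 4 h 42 min + 5 h 13 min + 9 h 5 min + 8 h 57 min = 27 h 57 min.

27.95 hours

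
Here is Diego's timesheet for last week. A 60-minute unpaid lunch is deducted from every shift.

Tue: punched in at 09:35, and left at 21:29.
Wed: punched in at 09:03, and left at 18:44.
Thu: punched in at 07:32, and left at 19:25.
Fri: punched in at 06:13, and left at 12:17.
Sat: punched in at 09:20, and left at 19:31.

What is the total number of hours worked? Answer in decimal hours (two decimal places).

Tue: 09:35–21:29 = 11 h 54 min; less 60 min break → 10 h 54 min
Wed: 09:03–18:44 = 9 h 41 min; less 60 min break → 8 h 41 min
Thu: 07:32–19:25 = 11 h 53 min; less 60 min break → 10 h 53 min
Fri: 06:13–12:17 = 6 h 4 min; less 60 min break → 5 h 4 min
Sat: 09:20–19:31 = 10 h 11 min; less 60 min break → 9 h 11 min
Total: 10 h 54 min + 8 h 41 min + 10 h 53 min + 5 h 4 min + 9 h 11 min = 44 h 43 min.

44.72 hours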